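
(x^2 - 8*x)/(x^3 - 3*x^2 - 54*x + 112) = x/(x^2 + 5*x - 14)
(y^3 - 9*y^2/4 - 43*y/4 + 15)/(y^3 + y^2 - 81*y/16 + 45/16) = 4*(y - 4)/(4*y - 3)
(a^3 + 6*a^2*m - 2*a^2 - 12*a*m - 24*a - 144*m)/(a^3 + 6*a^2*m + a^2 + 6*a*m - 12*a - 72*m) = (a - 6)/(a - 3)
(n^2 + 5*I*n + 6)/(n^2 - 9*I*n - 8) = (n + 6*I)/(n - 8*I)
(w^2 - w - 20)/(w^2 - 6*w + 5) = (w + 4)/(w - 1)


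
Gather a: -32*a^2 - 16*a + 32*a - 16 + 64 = -32*a^2 + 16*a + 48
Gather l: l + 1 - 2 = l - 1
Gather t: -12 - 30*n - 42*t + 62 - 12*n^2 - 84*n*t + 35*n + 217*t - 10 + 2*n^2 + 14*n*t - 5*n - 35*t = -10*n^2 + t*(140 - 70*n) + 40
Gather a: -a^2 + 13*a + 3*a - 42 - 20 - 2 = -a^2 + 16*a - 64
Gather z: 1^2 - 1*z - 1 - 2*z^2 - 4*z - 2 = -2*z^2 - 5*z - 2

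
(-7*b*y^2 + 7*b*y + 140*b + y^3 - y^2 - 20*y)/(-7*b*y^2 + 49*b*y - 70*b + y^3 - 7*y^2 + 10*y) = (y + 4)/(y - 2)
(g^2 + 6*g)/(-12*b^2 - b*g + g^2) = g*(-g - 6)/(12*b^2 + b*g - g^2)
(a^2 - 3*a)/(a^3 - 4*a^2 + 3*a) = 1/(a - 1)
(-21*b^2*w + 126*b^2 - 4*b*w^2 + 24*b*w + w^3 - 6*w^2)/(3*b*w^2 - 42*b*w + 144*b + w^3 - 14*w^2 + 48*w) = (-7*b + w)/(w - 8)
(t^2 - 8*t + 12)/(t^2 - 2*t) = (t - 6)/t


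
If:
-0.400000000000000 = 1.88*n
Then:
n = -0.21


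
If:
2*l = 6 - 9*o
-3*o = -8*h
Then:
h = 3*o/8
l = 3 - 9*o/2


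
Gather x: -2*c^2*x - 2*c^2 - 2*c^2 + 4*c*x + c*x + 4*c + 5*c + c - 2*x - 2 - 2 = -4*c^2 + 10*c + x*(-2*c^2 + 5*c - 2) - 4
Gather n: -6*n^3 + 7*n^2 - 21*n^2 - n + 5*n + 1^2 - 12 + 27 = -6*n^3 - 14*n^2 + 4*n + 16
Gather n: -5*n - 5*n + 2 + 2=4 - 10*n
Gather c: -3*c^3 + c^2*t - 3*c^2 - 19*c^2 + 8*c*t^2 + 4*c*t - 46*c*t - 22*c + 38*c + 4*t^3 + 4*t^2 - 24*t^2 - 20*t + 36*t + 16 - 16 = -3*c^3 + c^2*(t - 22) + c*(8*t^2 - 42*t + 16) + 4*t^3 - 20*t^2 + 16*t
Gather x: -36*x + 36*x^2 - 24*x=36*x^2 - 60*x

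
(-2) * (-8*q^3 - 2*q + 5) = 16*q^3 + 4*q - 10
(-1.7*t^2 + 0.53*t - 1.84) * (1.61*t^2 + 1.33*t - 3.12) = -2.737*t^4 - 1.4077*t^3 + 3.0465*t^2 - 4.1008*t + 5.7408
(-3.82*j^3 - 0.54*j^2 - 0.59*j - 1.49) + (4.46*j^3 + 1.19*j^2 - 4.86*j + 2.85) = 0.64*j^3 + 0.65*j^2 - 5.45*j + 1.36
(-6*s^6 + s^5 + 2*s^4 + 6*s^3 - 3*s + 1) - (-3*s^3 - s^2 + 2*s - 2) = -6*s^6 + s^5 + 2*s^4 + 9*s^3 + s^2 - 5*s + 3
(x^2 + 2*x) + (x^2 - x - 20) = 2*x^2 + x - 20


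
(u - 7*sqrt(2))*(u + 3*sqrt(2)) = u^2 - 4*sqrt(2)*u - 42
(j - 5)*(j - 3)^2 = j^3 - 11*j^2 + 39*j - 45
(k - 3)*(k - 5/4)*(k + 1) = k^3 - 13*k^2/4 - k/2 + 15/4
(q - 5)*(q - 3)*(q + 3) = q^3 - 5*q^2 - 9*q + 45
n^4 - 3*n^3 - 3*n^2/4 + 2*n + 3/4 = (n - 3)*(n - 1)*(n + 1/2)^2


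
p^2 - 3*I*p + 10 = (p - 5*I)*(p + 2*I)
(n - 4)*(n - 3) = n^2 - 7*n + 12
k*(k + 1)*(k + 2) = k^3 + 3*k^2 + 2*k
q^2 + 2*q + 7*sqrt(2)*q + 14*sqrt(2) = (q + 2)*(q + 7*sqrt(2))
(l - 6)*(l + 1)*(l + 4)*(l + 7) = l^4 + 6*l^3 - 33*l^2 - 206*l - 168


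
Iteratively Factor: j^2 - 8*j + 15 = (j - 3)*(j - 5)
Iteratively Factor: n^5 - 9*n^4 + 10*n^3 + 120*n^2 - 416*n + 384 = (n - 4)*(n^4 - 5*n^3 - 10*n^2 + 80*n - 96) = (n - 4)*(n - 2)*(n^3 - 3*n^2 - 16*n + 48) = (n - 4)^2*(n - 2)*(n^2 + n - 12) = (n - 4)^2*(n - 3)*(n - 2)*(n + 4)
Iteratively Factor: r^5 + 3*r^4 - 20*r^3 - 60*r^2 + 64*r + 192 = (r + 4)*(r^4 - r^3 - 16*r^2 + 4*r + 48) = (r + 3)*(r + 4)*(r^3 - 4*r^2 - 4*r + 16) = (r + 2)*(r + 3)*(r + 4)*(r^2 - 6*r + 8) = (r - 4)*(r + 2)*(r + 3)*(r + 4)*(r - 2)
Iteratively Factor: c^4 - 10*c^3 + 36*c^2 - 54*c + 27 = (c - 1)*(c^3 - 9*c^2 + 27*c - 27) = (c - 3)*(c - 1)*(c^2 - 6*c + 9) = (c - 3)^2*(c - 1)*(c - 3)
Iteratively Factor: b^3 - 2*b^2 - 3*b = (b + 1)*(b^2 - 3*b) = (b - 3)*(b + 1)*(b)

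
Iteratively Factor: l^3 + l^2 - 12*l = (l - 3)*(l^2 + 4*l) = (l - 3)*(l + 4)*(l)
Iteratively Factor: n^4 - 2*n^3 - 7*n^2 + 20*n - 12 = (n + 3)*(n^3 - 5*n^2 + 8*n - 4) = (n - 2)*(n + 3)*(n^2 - 3*n + 2) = (n - 2)*(n - 1)*(n + 3)*(n - 2)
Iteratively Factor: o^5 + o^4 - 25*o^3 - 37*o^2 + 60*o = (o + 4)*(o^4 - 3*o^3 - 13*o^2 + 15*o) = (o + 3)*(o + 4)*(o^3 - 6*o^2 + 5*o) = (o - 5)*(o + 3)*(o + 4)*(o^2 - o) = (o - 5)*(o - 1)*(o + 3)*(o + 4)*(o)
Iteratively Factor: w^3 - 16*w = (w + 4)*(w^2 - 4*w) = (w - 4)*(w + 4)*(w)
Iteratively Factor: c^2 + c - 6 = (c + 3)*(c - 2)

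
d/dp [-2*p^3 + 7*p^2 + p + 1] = -6*p^2 + 14*p + 1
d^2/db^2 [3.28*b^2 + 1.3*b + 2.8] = 6.56000000000000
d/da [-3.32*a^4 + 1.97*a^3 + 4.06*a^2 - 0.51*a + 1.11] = -13.28*a^3 + 5.91*a^2 + 8.12*a - 0.51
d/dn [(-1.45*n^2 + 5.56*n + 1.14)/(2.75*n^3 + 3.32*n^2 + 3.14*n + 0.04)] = (3.9875*n^4 - 30.58*n^3 - 32.4172*n^2 - 7.6856*n - 3.3572)/(7.5625*n^6 + 18.26*n^5 + 28.2924*n^4 + 21.0696*n^3 + 10.1252*n^2 + 0.2512*n + 0.0016)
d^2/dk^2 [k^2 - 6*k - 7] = 2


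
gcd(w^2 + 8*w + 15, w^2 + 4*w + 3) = w + 3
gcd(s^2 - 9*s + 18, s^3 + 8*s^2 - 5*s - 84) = s - 3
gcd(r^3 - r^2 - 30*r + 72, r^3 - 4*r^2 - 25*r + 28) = 1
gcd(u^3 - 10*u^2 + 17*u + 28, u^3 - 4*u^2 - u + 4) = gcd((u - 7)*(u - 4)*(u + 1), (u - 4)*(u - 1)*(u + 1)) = u^2 - 3*u - 4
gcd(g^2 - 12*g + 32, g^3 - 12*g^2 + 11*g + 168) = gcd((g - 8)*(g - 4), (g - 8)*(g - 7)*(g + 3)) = g - 8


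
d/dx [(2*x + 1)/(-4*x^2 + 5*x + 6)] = (8*x^2 + 8*x + 7)/(16*x^4 - 40*x^3 - 23*x^2 + 60*x + 36)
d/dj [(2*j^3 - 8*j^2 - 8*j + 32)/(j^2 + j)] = 2*(j^4 + 2*j^3 - 32*j - 16)/(j^2*(j^2 + 2*j + 1))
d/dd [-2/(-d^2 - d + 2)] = 2*(-2*d - 1)/(d^2 + d - 2)^2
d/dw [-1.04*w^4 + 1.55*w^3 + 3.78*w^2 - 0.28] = w*(-4.16*w^2 + 4.65*w + 7.56)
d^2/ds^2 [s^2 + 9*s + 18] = 2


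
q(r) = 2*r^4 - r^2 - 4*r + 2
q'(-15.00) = -26974.00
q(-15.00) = 101087.00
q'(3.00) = 206.00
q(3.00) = 143.00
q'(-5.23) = -1137.99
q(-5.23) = 1491.93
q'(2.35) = 95.12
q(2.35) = 48.07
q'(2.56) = 125.10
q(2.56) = 71.11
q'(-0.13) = -3.76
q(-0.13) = 2.50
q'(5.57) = 1367.33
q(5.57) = 1873.78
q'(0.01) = -4.02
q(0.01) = 1.96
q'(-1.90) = -55.07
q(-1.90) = 32.05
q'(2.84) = 173.57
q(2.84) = 112.68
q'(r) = 8*r^3 - 2*r - 4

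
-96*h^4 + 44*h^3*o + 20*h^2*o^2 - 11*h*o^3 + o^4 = (-8*h + o)*(-3*h + o)*(-2*h + o)*(2*h + o)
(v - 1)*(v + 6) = v^2 + 5*v - 6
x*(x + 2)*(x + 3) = x^3 + 5*x^2 + 6*x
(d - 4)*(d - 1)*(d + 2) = d^3 - 3*d^2 - 6*d + 8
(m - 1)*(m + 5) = m^2 + 4*m - 5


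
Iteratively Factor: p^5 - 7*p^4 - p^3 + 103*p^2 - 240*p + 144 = (p - 1)*(p^4 - 6*p^3 - 7*p^2 + 96*p - 144) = (p - 3)*(p - 1)*(p^3 - 3*p^2 - 16*p + 48) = (p - 4)*(p - 3)*(p - 1)*(p^2 + p - 12) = (p - 4)*(p - 3)^2*(p - 1)*(p + 4)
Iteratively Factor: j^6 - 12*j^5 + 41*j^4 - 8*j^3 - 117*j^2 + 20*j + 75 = (j - 5)*(j^5 - 7*j^4 + 6*j^3 + 22*j^2 - 7*j - 15) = (j - 5)*(j + 1)*(j^4 - 8*j^3 + 14*j^2 + 8*j - 15) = (j - 5)*(j + 1)^2*(j^3 - 9*j^2 + 23*j - 15) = (j - 5)*(j - 1)*(j + 1)^2*(j^2 - 8*j + 15) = (j - 5)^2*(j - 1)*(j + 1)^2*(j - 3)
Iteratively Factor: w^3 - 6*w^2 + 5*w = (w - 1)*(w^2 - 5*w) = (w - 5)*(w - 1)*(w)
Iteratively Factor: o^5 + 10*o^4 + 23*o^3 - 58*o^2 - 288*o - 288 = (o + 2)*(o^4 + 8*o^3 + 7*o^2 - 72*o - 144) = (o + 2)*(o + 4)*(o^3 + 4*o^2 - 9*o - 36) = (o + 2)*(o + 4)^2*(o^2 - 9) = (o - 3)*(o + 2)*(o + 4)^2*(o + 3)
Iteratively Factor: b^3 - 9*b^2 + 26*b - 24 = (b - 4)*(b^2 - 5*b + 6) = (b - 4)*(b - 2)*(b - 3)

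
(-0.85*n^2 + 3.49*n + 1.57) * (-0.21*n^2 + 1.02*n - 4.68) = 0.1785*n^4 - 1.5999*n^3 + 7.2081*n^2 - 14.7318*n - 7.3476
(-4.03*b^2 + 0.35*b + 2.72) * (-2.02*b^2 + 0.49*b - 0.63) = 8.1406*b^4 - 2.6817*b^3 - 2.784*b^2 + 1.1123*b - 1.7136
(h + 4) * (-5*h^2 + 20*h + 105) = -5*h^3 + 185*h + 420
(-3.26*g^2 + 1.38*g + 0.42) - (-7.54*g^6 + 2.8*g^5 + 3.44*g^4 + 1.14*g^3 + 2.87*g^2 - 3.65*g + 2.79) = 7.54*g^6 - 2.8*g^5 - 3.44*g^4 - 1.14*g^3 - 6.13*g^2 + 5.03*g - 2.37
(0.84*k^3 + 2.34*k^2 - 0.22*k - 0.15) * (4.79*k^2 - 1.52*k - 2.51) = 4.0236*k^5 + 9.9318*k^4 - 6.719*k^3 - 6.2575*k^2 + 0.7802*k + 0.3765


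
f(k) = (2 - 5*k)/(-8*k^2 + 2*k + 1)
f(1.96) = 0.30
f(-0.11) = 3.73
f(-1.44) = -0.50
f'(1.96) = -0.15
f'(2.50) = -0.09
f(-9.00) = -0.07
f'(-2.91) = -0.08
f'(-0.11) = -27.86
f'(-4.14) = -0.04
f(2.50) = 0.24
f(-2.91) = -0.23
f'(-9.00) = -0.00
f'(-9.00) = -0.00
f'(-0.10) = -24.31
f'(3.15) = -0.06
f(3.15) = 0.19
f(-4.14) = -0.16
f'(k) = (2 - 5*k)*(16*k - 2)/(-8*k^2 + 2*k + 1)^2 - 5/(-8*k^2 + 2*k + 1)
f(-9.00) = -0.07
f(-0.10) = 3.47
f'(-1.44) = -0.40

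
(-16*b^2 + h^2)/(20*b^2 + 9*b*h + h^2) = (-4*b + h)/(5*b + h)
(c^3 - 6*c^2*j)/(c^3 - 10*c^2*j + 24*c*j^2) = c/(c - 4*j)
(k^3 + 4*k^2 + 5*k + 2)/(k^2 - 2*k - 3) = (k^2 + 3*k + 2)/(k - 3)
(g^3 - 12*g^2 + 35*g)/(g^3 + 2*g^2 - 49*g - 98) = g*(g - 5)/(g^2 + 9*g + 14)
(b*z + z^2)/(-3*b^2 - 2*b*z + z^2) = z/(-3*b + z)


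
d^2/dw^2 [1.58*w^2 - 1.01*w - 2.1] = 3.16000000000000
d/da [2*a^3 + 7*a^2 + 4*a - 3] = 6*a^2 + 14*a + 4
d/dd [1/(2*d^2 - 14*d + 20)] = (7/2 - d)/(d^2 - 7*d + 10)^2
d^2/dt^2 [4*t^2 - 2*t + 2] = 8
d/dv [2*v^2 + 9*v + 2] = 4*v + 9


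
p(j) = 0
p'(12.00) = 0.00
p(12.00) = 0.00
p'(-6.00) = 0.00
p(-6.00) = 0.00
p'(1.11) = 0.00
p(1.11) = 0.00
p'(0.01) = 0.00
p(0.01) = 0.00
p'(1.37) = 0.00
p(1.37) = 0.00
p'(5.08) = 0.00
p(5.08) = 0.00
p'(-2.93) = 0.00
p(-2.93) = 0.00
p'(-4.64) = 0.00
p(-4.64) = 0.00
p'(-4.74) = 0.00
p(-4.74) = 0.00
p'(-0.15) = 0.00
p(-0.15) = 0.00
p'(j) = 0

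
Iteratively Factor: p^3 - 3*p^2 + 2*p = (p - 2)*(p^2 - p) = (p - 2)*(p - 1)*(p)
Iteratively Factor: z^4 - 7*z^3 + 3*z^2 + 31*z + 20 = (z + 1)*(z^3 - 8*z^2 + 11*z + 20) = (z - 4)*(z + 1)*(z^2 - 4*z - 5) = (z - 4)*(z + 1)^2*(z - 5)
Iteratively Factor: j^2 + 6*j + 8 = (j + 4)*(j + 2)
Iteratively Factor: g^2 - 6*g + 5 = (g - 1)*(g - 5)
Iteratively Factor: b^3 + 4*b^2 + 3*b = (b + 3)*(b^2 + b) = (b + 1)*(b + 3)*(b)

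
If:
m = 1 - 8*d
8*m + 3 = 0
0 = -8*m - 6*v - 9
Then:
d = 11/64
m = -3/8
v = -1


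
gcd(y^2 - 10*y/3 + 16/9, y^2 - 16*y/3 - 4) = 1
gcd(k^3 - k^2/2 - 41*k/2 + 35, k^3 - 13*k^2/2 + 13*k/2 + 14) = k - 7/2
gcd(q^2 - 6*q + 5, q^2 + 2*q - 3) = q - 1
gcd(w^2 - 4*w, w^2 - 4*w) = w^2 - 4*w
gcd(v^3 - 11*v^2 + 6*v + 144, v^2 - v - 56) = v - 8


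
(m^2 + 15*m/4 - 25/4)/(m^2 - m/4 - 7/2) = (-4*m^2 - 15*m + 25)/(-4*m^2 + m + 14)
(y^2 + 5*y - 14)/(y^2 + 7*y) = (y - 2)/y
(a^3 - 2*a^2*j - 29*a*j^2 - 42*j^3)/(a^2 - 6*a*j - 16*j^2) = (a^2 - 4*a*j - 21*j^2)/(a - 8*j)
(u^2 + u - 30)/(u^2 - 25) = (u + 6)/(u + 5)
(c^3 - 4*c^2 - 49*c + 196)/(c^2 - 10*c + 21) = (c^2 + 3*c - 28)/(c - 3)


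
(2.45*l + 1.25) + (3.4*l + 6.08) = 5.85*l + 7.33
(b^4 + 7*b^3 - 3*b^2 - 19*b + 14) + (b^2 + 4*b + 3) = b^4 + 7*b^3 - 2*b^2 - 15*b + 17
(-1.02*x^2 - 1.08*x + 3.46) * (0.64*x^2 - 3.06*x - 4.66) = -0.6528*x^4 + 2.43*x^3 + 10.2724*x^2 - 5.5548*x - 16.1236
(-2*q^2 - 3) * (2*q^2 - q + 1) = -4*q^4 + 2*q^3 - 8*q^2 + 3*q - 3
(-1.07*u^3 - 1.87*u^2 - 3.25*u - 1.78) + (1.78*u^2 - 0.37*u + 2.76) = -1.07*u^3 - 0.0900000000000001*u^2 - 3.62*u + 0.98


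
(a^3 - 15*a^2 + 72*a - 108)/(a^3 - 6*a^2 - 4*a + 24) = (a^2 - 9*a + 18)/(a^2 - 4)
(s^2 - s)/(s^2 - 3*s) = (s - 1)/(s - 3)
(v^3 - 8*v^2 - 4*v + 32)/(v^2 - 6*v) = (v^3 - 8*v^2 - 4*v + 32)/(v*(v - 6))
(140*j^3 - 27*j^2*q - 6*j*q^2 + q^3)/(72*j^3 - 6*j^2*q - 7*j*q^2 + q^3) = (-35*j^2 - 2*j*q + q^2)/(-18*j^2 - 3*j*q + q^2)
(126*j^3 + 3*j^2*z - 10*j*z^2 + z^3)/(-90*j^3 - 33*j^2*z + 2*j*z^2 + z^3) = (-7*j + z)/(5*j + z)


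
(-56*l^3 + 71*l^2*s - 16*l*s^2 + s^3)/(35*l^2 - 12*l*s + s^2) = (8*l^2 - 9*l*s + s^2)/(-5*l + s)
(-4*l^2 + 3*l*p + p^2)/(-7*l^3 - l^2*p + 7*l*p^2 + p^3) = (4*l + p)/(7*l^2 + 8*l*p + p^2)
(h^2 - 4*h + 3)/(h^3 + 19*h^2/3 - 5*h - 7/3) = 3*(h - 3)/(3*h^2 + 22*h + 7)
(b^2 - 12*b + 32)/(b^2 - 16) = (b - 8)/(b + 4)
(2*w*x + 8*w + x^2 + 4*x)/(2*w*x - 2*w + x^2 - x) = (x + 4)/(x - 1)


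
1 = 1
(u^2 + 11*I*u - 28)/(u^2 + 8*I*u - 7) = (u + 4*I)/(u + I)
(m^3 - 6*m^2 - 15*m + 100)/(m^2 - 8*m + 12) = (m^3 - 6*m^2 - 15*m + 100)/(m^2 - 8*m + 12)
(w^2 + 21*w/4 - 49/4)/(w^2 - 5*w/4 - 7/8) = 2*(w + 7)/(2*w + 1)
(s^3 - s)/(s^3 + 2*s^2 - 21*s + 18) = s*(s + 1)/(s^2 + 3*s - 18)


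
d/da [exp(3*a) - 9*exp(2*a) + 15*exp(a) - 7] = 3*(exp(2*a) - 6*exp(a) + 5)*exp(a)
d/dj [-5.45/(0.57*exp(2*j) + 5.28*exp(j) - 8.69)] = (6.213*exp(j) + 28.776)*exp(j)/(0.57*exp(2*j) + 5.28*exp(j) - 8.69)^2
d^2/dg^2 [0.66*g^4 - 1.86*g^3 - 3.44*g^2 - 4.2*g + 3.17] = 7.92*g^2 - 11.16*g - 6.88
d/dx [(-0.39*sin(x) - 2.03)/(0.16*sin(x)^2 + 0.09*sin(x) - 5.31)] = (0.0624*sin(x)^2 + 0.6496*sin(x) + 2.2536)*cos(x)/(0.0256*sin(x)^4 + 0.0288*sin(x)^3 - 1.6911*sin(x)^2 - 0.9558*sin(x) + 28.1961)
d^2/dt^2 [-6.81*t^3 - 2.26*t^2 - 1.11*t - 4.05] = -40.86*t - 4.52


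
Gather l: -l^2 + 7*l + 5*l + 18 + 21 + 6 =-l^2 + 12*l + 45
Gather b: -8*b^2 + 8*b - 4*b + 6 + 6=-8*b^2 + 4*b + 12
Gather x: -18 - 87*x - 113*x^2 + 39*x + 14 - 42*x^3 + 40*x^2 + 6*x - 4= -42*x^3 - 73*x^2 - 42*x - 8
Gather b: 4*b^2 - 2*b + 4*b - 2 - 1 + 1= 4*b^2 + 2*b - 2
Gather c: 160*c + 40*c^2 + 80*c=40*c^2 + 240*c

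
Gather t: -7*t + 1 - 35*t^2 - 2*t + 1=-35*t^2 - 9*t + 2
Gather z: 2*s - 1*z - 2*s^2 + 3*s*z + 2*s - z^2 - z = -2*s^2 + 4*s - z^2 + z*(3*s - 2)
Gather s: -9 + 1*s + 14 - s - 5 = 0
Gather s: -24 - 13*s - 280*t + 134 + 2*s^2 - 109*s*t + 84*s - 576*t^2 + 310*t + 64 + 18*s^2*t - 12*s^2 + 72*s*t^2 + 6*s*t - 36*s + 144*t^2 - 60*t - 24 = s^2*(18*t - 10) + s*(72*t^2 - 103*t + 35) - 432*t^2 - 30*t + 150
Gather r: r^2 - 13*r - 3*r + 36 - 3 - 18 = r^2 - 16*r + 15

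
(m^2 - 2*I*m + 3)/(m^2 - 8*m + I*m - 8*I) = (m - 3*I)/(m - 8)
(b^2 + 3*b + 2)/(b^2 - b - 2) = (b + 2)/(b - 2)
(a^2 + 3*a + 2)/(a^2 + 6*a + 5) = (a + 2)/(a + 5)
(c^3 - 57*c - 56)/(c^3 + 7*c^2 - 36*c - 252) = (c^2 - 7*c - 8)/(c^2 - 36)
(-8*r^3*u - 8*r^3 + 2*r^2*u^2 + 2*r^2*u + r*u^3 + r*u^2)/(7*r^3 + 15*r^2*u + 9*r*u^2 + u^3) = r*(-8*r^2*u - 8*r^2 + 2*r*u^2 + 2*r*u + u^3 + u^2)/(7*r^3 + 15*r^2*u + 9*r*u^2 + u^3)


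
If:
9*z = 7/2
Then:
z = 7/18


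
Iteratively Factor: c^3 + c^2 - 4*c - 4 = (c - 2)*(c^2 + 3*c + 2) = (c - 2)*(c + 1)*(c + 2)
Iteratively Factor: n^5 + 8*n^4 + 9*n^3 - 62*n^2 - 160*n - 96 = (n + 2)*(n^4 + 6*n^3 - 3*n^2 - 56*n - 48) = (n - 3)*(n + 2)*(n^3 + 9*n^2 + 24*n + 16) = (n - 3)*(n + 2)*(n + 4)*(n^2 + 5*n + 4) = (n - 3)*(n + 1)*(n + 2)*(n + 4)*(n + 4)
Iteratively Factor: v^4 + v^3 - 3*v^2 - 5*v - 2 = (v + 1)*(v^3 - 3*v - 2) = (v + 1)^2*(v^2 - v - 2) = (v + 1)^3*(v - 2)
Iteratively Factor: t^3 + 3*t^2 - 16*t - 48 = (t + 3)*(t^2 - 16) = (t - 4)*(t + 3)*(t + 4)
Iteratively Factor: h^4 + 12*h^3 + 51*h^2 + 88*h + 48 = (h + 4)*(h^3 + 8*h^2 + 19*h + 12) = (h + 4)^2*(h^2 + 4*h + 3) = (h + 3)*(h + 4)^2*(h + 1)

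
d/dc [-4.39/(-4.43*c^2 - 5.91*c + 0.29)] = (-38.8954*c - 25.9449)/(4.43*c^2 + 5.91*c - 0.29)^2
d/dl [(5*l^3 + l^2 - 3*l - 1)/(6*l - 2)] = (15*l^3 - 6*l^2 - l + 3)/(9*l^2 - 6*l + 1)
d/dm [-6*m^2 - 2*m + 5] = -12*m - 2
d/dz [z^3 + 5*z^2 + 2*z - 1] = 3*z^2 + 10*z + 2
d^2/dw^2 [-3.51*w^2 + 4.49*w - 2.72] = -7.02000000000000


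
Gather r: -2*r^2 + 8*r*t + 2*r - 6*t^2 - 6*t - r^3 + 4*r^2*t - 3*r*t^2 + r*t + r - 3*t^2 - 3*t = -r^3 + r^2*(4*t - 2) + r*(-3*t^2 + 9*t + 3) - 9*t^2 - 9*t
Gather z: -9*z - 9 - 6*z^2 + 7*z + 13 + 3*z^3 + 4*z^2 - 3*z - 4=3*z^3 - 2*z^2 - 5*z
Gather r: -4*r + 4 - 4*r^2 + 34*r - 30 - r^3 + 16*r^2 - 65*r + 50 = -r^3 + 12*r^2 - 35*r + 24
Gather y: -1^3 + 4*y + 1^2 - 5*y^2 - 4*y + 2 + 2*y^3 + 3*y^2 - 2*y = 2*y^3 - 2*y^2 - 2*y + 2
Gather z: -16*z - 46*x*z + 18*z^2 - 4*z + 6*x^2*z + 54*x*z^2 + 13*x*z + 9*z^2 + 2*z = z^2*(54*x + 27) + z*(6*x^2 - 33*x - 18)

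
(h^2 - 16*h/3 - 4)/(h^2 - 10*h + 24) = (h + 2/3)/(h - 4)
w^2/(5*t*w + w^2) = w/(5*t + w)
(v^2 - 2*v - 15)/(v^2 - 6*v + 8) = (v^2 - 2*v - 15)/(v^2 - 6*v + 8)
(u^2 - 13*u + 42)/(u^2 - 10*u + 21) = (u - 6)/(u - 3)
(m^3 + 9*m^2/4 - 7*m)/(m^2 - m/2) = (4*m^2 + 9*m - 28)/(2*(2*m - 1))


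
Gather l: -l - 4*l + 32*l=27*l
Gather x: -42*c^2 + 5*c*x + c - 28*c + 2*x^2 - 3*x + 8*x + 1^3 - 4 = -42*c^2 - 27*c + 2*x^2 + x*(5*c + 5) - 3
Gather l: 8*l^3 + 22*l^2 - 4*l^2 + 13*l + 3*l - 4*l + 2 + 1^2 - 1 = 8*l^3 + 18*l^2 + 12*l + 2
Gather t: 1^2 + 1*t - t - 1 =0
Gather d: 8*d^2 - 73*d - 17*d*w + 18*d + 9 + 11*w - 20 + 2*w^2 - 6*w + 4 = 8*d^2 + d*(-17*w - 55) + 2*w^2 + 5*w - 7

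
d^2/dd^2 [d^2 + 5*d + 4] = 2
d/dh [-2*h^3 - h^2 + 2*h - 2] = -6*h^2 - 2*h + 2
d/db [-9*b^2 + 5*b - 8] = 5 - 18*b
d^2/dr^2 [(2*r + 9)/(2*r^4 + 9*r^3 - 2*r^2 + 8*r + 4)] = 4*(24*r^7 + 324*r^6 + 1446*r^5 + 1923*r^4 - 652*r^3 + 594*r^2 - 678*r + 292)/(8*r^12 + 108*r^11 + 462*r^10 + 609*r^9 + 450*r^8 + 2292*r^7 + 388*r^6 + 1776*r^5 + 1488*r^4 + 560*r^3 + 672*r^2 + 384*r + 64)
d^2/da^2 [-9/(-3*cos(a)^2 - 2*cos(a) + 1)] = 9*(-72*sin(a)^4 + 68*sin(a)^2 + 41*cos(a) - 9*cos(3*a) + 32)/(2*(cos(a) + 1)^3*(3*cos(a) - 1)^3)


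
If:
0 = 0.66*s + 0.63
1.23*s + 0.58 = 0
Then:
No Solution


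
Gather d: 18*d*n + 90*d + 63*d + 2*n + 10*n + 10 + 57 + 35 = d*(18*n + 153) + 12*n + 102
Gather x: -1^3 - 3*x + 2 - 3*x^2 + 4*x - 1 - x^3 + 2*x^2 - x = -x^3 - x^2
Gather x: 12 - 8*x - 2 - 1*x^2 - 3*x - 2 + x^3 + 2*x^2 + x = x^3 + x^2 - 10*x + 8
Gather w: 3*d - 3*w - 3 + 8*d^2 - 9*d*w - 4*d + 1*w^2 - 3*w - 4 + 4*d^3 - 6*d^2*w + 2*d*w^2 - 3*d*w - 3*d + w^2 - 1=4*d^3 + 8*d^2 - 4*d + w^2*(2*d + 2) + w*(-6*d^2 - 12*d - 6) - 8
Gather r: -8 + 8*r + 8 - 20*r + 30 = 30 - 12*r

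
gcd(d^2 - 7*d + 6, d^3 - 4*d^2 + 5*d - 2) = d - 1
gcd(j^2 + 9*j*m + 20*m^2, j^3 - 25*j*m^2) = j + 5*m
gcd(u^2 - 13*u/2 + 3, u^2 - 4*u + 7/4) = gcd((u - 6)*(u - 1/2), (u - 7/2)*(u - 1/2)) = u - 1/2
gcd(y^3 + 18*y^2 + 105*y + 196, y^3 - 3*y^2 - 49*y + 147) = y + 7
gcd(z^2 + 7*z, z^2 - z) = z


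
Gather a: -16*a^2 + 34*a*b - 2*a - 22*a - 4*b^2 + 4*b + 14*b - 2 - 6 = -16*a^2 + a*(34*b - 24) - 4*b^2 + 18*b - 8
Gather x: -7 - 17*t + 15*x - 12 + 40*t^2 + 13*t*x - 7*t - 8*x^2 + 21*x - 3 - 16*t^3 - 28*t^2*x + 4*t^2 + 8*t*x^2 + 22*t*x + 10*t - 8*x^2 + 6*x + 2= -16*t^3 + 44*t^2 - 14*t + x^2*(8*t - 16) + x*(-28*t^2 + 35*t + 42) - 20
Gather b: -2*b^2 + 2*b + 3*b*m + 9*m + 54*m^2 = -2*b^2 + b*(3*m + 2) + 54*m^2 + 9*m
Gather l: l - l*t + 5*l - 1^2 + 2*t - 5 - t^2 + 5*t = l*(6 - t) - t^2 + 7*t - 6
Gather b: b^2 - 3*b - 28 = b^2 - 3*b - 28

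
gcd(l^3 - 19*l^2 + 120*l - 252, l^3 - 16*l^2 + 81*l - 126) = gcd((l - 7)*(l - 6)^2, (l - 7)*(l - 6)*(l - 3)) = l^2 - 13*l + 42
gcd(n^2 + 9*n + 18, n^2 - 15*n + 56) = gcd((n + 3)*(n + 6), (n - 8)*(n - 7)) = 1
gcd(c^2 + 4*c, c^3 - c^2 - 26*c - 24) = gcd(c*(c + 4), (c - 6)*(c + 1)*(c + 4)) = c + 4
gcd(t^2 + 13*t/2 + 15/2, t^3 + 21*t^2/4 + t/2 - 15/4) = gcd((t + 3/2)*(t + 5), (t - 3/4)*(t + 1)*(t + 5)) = t + 5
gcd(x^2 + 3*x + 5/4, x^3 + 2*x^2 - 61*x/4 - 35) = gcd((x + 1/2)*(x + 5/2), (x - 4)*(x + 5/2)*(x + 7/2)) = x + 5/2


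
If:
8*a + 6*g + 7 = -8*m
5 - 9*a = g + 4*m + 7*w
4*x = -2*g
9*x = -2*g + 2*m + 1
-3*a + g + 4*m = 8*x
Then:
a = -2/3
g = -7/12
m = 11/48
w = 32/21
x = 7/24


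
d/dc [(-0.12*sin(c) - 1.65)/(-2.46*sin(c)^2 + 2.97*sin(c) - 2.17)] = (-0.2952*sin(c)^2 - 8.118*sin(c) + 5.1609)*cos(c)/(6.0516*sin(c)^4 - 14.6124*sin(c)^3 + 19.4973*sin(c)^2 - 12.8898*sin(c) + 4.7089)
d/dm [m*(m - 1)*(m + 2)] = 3*m^2 + 2*m - 2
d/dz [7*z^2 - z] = 14*z - 1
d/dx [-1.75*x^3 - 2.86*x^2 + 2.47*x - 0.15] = -5.25*x^2 - 5.72*x + 2.47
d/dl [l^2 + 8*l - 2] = 2*l + 8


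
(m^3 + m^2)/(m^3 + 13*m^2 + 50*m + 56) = m^2*(m + 1)/(m^3 + 13*m^2 + 50*m + 56)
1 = 1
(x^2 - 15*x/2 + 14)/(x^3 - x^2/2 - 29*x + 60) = (2*x - 7)/(2*x^2 + 7*x - 30)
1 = 1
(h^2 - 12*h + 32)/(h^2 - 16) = (h - 8)/(h + 4)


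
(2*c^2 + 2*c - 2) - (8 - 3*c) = 2*c^2 + 5*c - 10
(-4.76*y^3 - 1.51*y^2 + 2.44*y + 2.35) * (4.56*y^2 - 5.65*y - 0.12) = -21.7056*y^5 + 20.0084*y^4 + 20.2291*y^3 - 2.8888*y^2 - 13.5703*y - 0.282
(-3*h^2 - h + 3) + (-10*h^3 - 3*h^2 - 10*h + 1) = -10*h^3 - 6*h^2 - 11*h + 4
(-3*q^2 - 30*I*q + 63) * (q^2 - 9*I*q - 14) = -3*q^4 - 3*I*q^3 - 165*q^2 - 147*I*q - 882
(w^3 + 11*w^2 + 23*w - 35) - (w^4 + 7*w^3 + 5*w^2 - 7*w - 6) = -w^4 - 6*w^3 + 6*w^2 + 30*w - 29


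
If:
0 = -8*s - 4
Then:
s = -1/2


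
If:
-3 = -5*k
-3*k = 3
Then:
No Solution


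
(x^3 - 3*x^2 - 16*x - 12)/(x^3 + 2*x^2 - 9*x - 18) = (x^2 - 5*x - 6)/(x^2 - 9)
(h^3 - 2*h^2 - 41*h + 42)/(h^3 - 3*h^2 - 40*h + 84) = (h - 1)/(h - 2)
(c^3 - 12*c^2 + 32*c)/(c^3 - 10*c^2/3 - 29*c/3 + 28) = 3*c*(c - 8)/(3*c^2 + 2*c - 21)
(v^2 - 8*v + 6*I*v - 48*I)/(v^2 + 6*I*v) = (v - 8)/v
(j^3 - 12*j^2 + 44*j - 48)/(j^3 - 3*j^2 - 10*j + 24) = (j - 6)/(j + 3)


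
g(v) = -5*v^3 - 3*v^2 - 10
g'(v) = -15*v^2 - 6*v = 3*v*(-5*v - 2)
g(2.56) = -113.55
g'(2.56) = -113.66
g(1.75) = -45.98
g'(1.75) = -56.44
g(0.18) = -10.13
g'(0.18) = -1.57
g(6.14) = -1280.48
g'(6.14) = -602.33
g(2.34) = -90.49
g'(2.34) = -96.17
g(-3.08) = 107.63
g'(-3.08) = -123.82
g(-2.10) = 23.08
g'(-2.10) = -53.55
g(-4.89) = 502.91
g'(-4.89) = -329.34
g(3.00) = -172.00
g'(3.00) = -153.00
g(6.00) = -1198.00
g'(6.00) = -576.00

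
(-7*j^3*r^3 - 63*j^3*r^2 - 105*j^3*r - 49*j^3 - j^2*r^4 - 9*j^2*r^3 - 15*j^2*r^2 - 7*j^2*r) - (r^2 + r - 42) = -7*j^3*r^3 - 63*j^3*r^2 - 105*j^3*r - 49*j^3 - j^2*r^4 - 9*j^2*r^3 - 15*j^2*r^2 - 7*j^2*r - r^2 - r + 42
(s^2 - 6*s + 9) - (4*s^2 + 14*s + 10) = -3*s^2 - 20*s - 1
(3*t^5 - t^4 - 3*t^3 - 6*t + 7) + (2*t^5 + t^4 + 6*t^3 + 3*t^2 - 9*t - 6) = 5*t^5 + 3*t^3 + 3*t^2 - 15*t + 1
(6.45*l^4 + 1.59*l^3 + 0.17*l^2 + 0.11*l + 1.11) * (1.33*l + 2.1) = 8.5785*l^5 + 15.6597*l^4 + 3.5651*l^3 + 0.5033*l^2 + 1.7073*l + 2.331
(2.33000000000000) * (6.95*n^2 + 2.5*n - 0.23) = 16.1935*n^2 + 5.825*n - 0.5359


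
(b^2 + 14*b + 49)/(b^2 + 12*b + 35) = (b + 7)/(b + 5)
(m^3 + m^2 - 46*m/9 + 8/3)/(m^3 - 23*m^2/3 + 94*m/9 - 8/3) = (3*m^2 + 7*m - 6)/(3*m^2 - 19*m + 6)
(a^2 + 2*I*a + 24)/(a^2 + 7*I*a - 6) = (a - 4*I)/(a + I)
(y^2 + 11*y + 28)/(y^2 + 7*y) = (y + 4)/y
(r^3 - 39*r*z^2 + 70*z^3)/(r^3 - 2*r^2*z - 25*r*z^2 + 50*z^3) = (r + 7*z)/(r + 5*z)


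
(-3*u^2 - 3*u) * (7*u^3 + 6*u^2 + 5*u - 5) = -21*u^5 - 39*u^4 - 33*u^3 + 15*u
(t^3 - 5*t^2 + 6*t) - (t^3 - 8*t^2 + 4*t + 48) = 3*t^2 + 2*t - 48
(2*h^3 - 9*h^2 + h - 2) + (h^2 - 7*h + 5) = 2*h^3 - 8*h^2 - 6*h + 3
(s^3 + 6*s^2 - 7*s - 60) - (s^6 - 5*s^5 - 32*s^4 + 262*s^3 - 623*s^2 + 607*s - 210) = -s^6 + 5*s^5 + 32*s^4 - 261*s^3 + 629*s^2 - 614*s + 150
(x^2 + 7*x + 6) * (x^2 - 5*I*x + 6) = x^4 + 7*x^3 - 5*I*x^3 + 12*x^2 - 35*I*x^2 + 42*x - 30*I*x + 36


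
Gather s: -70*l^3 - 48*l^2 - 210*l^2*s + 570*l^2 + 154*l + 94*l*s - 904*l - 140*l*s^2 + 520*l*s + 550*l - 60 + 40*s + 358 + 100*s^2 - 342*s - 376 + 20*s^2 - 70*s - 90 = -70*l^3 + 522*l^2 - 200*l + s^2*(120 - 140*l) + s*(-210*l^2 + 614*l - 372) - 168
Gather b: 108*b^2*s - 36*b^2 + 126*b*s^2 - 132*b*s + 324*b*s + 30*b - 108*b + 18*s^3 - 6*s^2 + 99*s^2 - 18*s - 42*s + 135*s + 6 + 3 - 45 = b^2*(108*s - 36) + b*(126*s^2 + 192*s - 78) + 18*s^3 + 93*s^2 + 75*s - 36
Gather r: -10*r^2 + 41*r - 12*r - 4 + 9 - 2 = -10*r^2 + 29*r + 3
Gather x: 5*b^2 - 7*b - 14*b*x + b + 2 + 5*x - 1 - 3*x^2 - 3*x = 5*b^2 - 6*b - 3*x^2 + x*(2 - 14*b) + 1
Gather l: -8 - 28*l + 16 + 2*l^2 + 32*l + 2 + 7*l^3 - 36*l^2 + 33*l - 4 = 7*l^3 - 34*l^2 + 37*l + 6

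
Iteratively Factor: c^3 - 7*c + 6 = (c - 2)*(c^2 + 2*c - 3) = (c - 2)*(c - 1)*(c + 3)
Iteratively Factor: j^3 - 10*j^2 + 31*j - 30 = (j - 2)*(j^2 - 8*j + 15) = (j - 3)*(j - 2)*(j - 5)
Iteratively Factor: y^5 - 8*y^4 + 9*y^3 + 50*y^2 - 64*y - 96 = (y - 3)*(y^4 - 5*y^3 - 6*y^2 + 32*y + 32) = (y - 3)*(y + 1)*(y^3 - 6*y^2 + 32) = (y - 3)*(y + 1)*(y + 2)*(y^2 - 8*y + 16) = (y - 4)*(y - 3)*(y + 1)*(y + 2)*(y - 4)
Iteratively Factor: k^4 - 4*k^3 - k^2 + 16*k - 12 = (k + 2)*(k^3 - 6*k^2 + 11*k - 6) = (k - 2)*(k + 2)*(k^2 - 4*k + 3) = (k - 2)*(k - 1)*(k + 2)*(k - 3)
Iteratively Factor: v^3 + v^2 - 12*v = (v - 3)*(v^2 + 4*v) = v*(v - 3)*(v + 4)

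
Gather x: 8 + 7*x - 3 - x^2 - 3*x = -x^2 + 4*x + 5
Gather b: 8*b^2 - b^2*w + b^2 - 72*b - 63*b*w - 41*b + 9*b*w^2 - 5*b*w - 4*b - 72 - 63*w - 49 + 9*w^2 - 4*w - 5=b^2*(9 - w) + b*(9*w^2 - 68*w - 117) + 9*w^2 - 67*w - 126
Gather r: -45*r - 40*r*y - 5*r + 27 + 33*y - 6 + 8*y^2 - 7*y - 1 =r*(-40*y - 50) + 8*y^2 + 26*y + 20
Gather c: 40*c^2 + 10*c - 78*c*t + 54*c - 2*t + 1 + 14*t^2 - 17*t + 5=40*c^2 + c*(64 - 78*t) + 14*t^2 - 19*t + 6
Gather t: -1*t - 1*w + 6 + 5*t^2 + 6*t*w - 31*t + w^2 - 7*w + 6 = 5*t^2 + t*(6*w - 32) + w^2 - 8*w + 12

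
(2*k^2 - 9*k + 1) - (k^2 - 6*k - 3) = k^2 - 3*k + 4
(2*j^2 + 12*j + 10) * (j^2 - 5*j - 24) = 2*j^4 + 2*j^3 - 98*j^2 - 338*j - 240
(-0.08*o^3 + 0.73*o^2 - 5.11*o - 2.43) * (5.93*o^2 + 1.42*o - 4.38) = -0.4744*o^5 + 4.2153*o^4 - 28.9153*o^3 - 24.8635*o^2 + 18.9312*o + 10.6434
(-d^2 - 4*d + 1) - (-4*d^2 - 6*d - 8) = 3*d^2 + 2*d + 9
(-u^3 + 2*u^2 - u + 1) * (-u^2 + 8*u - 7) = u^5 - 10*u^4 + 24*u^3 - 23*u^2 + 15*u - 7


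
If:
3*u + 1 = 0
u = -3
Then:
No Solution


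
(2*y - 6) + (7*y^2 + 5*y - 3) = 7*y^2 + 7*y - 9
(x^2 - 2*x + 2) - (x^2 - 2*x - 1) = 3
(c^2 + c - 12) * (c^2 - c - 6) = c^4 - 19*c^2 + 6*c + 72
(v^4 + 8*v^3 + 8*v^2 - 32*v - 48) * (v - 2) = v^5 + 6*v^4 - 8*v^3 - 48*v^2 + 16*v + 96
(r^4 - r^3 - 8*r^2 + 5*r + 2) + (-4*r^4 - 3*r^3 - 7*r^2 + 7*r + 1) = -3*r^4 - 4*r^3 - 15*r^2 + 12*r + 3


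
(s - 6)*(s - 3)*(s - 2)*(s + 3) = s^4 - 8*s^3 + 3*s^2 + 72*s - 108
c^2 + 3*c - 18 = (c - 3)*(c + 6)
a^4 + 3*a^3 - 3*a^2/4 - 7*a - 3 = (a - 3/2)*(a + 1/2)*(a + 2)^2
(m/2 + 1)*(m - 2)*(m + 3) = m^3/2 + 3*m^2/2 - 2*m - 6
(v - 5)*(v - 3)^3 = v^4 - 14*v^3 + 72*v^2 - 162*v + 135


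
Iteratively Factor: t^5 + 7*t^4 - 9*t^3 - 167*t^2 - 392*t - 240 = (t - 5)*(t^4 + 12*t^3 + 51*t^2 + 88*t + 48) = (t - 5)*(t + 4)*(t^3 + 8*t^2 + 19*t + 12) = (t - 5)*(t + 4)^2*(t^2 + 4*t + 3) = (t - 5)*(t + 3)*(t + 4)^2*(t + 1)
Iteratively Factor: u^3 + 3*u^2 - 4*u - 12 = (u + 3)*(u^2 - 4) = (u + 2)*(u + 3)*(u - 2)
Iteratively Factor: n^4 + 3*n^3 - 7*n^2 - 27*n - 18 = (n + 3)*(n^3 - 7*n - 6) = (n + 1)*(n + 3)*(n^2 - n - 6) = (n + 1)*(n + 2)*(n + 3)*(n - 3)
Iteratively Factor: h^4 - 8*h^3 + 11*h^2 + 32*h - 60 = (h - 5)*(h^3 - 3*h^2 - 4*h + 12) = (h - 5)*(h - 3)*(h^2 - 4) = (h - 5)*(h - 3)*(h - 2)*(h + 2)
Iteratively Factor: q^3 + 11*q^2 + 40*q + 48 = (q + 4)*(q^2 + 7*q + 12) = (q + 3)*(q + 4)*(q + 4)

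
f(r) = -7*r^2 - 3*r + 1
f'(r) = -14*r - 3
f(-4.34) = -117.83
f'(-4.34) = 57.76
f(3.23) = -81.72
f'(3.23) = -48.22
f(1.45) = -18.07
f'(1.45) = -23.30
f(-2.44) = -33.36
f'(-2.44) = 31.16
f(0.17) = 0.29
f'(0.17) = -5.38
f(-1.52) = -10.61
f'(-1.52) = 18.28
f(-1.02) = -3.22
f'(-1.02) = 11.28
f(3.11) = -76.03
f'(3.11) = -46.54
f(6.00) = -269.00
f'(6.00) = -87.00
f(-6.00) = -233.00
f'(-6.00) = 81.00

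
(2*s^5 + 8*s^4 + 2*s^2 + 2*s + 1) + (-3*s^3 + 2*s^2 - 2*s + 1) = 2*s^5 + 8*s^4 - 3*s^3 + 4*s^2 + 2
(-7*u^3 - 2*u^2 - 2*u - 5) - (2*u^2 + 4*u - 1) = -7*u^3 - 4*u^2 - 6*u - 4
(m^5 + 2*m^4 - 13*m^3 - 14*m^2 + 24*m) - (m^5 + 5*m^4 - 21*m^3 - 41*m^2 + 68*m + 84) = -3*m^4 + 8*m^3 + 27*m^2 - 44*m - 84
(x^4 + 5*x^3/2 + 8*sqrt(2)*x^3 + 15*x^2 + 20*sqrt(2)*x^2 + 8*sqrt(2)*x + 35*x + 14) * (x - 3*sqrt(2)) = x^5 + 5*x^4/2 + 5*sqrt(2)*x^4 - 33*x^3 + 25*sqrt(2)*x^3/2 - 85*x^2 - 37*sqrt(2)*x^2 - 105*sqrt(2)*x - 34*x - 42*sqrt(2)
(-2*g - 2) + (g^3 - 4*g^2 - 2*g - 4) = g^3 - 4*g^2 - 4*g - 6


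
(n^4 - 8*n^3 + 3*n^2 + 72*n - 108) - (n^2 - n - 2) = n^4 - 8*n^3 + 2*n^2 + 73*n - 106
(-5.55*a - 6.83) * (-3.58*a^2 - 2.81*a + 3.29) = 19.869*a^3 + 40.0469*a^2 + 0.9328*a - 22.4707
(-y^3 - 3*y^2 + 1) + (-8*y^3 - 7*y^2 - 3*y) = -9*y^3 - 10*y^2 - 3*y + 1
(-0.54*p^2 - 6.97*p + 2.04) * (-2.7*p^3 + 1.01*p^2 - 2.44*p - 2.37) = 1.458*p^5 + 18.2736*p^4 - 11.2301*p^3 + 20.347*p^2 + 11.5413*p - 4.8348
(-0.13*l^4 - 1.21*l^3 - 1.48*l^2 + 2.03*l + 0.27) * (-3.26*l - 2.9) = 0.4238*l^5 + 4.3216*l^4 + 8.3338*l^3 - 2.3258*l^2 - 6.7672*l - 0.783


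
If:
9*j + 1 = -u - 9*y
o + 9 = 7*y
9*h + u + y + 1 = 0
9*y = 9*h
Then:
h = y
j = y/9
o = 7*y - 9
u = -10*y - 1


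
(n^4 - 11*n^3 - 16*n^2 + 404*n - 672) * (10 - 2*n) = -2*n^5 + 32*n^4 - 78*n^3 - 968*n^2 + 5384*n - 6720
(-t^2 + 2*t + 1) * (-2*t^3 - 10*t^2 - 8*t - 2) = 2*t^5 + 6*t^4 - 14*t^3 - 24*t^2 - 12*t - 2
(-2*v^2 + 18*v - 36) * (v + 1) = -2*v^3 + 16*v^2 - 18*v - 36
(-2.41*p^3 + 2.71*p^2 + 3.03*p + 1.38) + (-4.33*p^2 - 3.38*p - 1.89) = -2.41*p^3 - 1.62*p^2 - 0.35*p - 0.51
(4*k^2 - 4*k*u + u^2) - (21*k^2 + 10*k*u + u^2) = -17*k^2 - 14*k*u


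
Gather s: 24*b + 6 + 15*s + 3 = 24*b + 15*s + 9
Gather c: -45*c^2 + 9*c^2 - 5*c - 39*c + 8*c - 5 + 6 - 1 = -36*c^2 - 36*c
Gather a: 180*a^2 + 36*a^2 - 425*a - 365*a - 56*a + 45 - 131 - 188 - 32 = 216*a^2 - 846*a - 306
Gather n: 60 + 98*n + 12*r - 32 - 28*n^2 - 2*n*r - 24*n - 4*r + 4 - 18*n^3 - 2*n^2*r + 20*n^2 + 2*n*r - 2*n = -18*n^3 + n^2*(-2*r - 8) + 72*n + 8*r + 32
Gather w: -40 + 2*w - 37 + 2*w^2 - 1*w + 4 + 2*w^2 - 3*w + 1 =4*w^2 - 2*w - 72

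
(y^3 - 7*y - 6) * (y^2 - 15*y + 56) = y^5 - 15*y^4 + 49*y^3 + 99*y^2 - 302*y - 336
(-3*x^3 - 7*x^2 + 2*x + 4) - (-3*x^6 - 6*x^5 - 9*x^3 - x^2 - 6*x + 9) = 3*x^6 + 6*x^5 + 6*x^3 - 6*x^2 + 8*x - 5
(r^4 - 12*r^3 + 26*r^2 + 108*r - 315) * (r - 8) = r^5 - 20*r^4 + 122*r^3 - 100*r^2 - 1179*r + 2520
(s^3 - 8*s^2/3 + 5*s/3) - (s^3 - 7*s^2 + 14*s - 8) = 13*s^2/3 - 37*s/3 + 8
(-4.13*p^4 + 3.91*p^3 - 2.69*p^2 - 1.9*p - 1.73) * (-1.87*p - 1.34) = 7.7231*p^5 - 1.7775*p^4 - 0.2091*p^3 + 7.1576*p^2 + 5.7811*p + 2.3182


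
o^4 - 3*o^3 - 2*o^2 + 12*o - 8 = (o - 2)^2*(o - 1)*(o + 2)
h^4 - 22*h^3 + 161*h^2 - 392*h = h*(h - 8)*(h - 7)^2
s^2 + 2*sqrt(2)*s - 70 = (s - 5*sqrt(2))*(s + 7*sqrt(2))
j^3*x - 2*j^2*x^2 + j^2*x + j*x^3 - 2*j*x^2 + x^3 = (j - x)^2*(j*x + x)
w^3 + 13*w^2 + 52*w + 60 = (w + 2)*(w + 5)*(w + 6)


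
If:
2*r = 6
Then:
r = 3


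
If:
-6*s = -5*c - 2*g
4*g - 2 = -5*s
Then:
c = 17*s/10 - 1/5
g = 1/2 - 5*s/4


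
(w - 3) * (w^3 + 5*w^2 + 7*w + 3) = w^4 + 2*w^3 - 8*w^2 - 18*w - 9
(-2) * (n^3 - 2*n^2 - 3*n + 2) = -2*n^3 + 4*n^2 + 6*n - 4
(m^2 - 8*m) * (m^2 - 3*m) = m^4 - 11*m^3 + 24*m^2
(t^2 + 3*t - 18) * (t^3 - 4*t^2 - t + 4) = t^5 - t^4 - 31*t^3 + 73*t^2 + 30*t - 72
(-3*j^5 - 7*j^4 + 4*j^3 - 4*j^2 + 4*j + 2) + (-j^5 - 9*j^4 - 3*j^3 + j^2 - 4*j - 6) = -4*j^5 - 16*j^4 + j^3 - 3*j^2 - 4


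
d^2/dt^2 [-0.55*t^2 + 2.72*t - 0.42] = -1.10000000000000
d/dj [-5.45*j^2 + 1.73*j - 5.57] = 1.73 - 10.9*j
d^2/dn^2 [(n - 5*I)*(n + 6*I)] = 2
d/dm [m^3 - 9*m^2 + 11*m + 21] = 3*m^2 - 18*m + 11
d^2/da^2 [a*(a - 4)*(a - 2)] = 6*a - 12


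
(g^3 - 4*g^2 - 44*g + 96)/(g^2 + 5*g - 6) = (g^2 - 10*g + 16)/(g - 1)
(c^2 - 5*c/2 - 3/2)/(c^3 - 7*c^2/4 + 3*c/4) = 2*(2*c^2 - 5*c - 3)/(c*(4*c^2 - 7*c + 3))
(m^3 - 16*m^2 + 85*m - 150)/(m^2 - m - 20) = (m^2 - 11*m + 30)/(m + 4)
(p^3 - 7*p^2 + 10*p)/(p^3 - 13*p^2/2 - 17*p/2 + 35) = 2*p*(p - 5)/(2*p^2 - 9*p - 35)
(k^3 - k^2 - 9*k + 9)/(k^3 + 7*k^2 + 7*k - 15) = (k - 3)/(k + 5)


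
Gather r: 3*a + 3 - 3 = 3*a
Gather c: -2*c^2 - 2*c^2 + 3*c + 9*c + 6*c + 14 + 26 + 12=-4*c^2 + 18*c + 52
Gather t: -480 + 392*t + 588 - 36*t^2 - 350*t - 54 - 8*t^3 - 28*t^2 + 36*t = -8*t^3 - 64*t^2 + 78*t + 54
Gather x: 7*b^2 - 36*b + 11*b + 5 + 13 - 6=7*b^2 - 25*b + 12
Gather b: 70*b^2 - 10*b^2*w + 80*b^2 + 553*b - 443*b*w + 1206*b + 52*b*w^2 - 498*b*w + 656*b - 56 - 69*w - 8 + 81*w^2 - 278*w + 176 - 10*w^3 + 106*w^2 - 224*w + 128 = b^2*(150 - 10*w) + b*(52*w^2 - 941*w + 2415) - 10*w^3 + 187*w^2 - 571*w + 240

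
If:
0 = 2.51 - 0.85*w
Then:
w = 2.95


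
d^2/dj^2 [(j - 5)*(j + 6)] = 2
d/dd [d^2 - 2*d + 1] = 2*d - 2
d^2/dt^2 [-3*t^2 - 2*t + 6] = -6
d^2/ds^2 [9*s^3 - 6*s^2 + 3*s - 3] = 54*s - 12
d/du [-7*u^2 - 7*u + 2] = -14*u - 7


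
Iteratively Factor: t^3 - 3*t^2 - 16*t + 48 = (t - 4)*(t^2 + t - 12) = (t - 4)*(t - 3)*(t + 4)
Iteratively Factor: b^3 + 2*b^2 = (b + 2)*(b^2) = b*(b + 2)*(b)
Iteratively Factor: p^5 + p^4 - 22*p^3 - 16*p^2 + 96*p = (p + 3)*(p^4 - 2*p^3 - 16*p^2 + 32*p) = (p - 2)*(p + 3)*(p^3 - 16*p) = (p - 2)*(p + 3)*(p + 4)*(p^2 - 4*p) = (p - 4)*(p - 2)*(p + 3)*(p + 4)*(p)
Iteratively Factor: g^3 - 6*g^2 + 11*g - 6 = (g - 3)*(g^2 - 3*g + 2) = (g - 3)*(g - 1)*(g - 2)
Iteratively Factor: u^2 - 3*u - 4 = (u + 1)*(u - 4)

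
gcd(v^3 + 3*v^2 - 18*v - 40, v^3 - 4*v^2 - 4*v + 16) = v^2 - 2*v - 8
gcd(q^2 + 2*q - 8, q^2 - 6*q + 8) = q - 2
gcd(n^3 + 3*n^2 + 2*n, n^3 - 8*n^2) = n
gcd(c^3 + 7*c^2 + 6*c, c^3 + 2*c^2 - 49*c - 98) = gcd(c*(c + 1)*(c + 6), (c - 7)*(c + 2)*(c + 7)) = 1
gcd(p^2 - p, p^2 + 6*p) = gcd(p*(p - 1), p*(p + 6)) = p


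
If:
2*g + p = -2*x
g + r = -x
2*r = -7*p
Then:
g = -x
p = 0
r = 0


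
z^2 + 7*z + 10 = (z + 2)*(z + 5)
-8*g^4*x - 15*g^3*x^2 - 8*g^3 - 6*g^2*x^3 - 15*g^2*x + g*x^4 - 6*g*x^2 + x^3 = (-8*g + x)*(g + x)^2*(g*x + 1)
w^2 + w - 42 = (w - 6)*(w + 7)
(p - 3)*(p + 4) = p^2 + p - 12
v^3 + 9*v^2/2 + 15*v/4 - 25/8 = (v - 1/2)*(v + 5/2)^2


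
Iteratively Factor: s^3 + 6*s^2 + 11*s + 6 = (s + 1)*(s^2 + 5*s + 6) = (s + 1)*(s + 2)*(s + 3)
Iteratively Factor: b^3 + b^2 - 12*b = (b)*(b^2 + b - 12) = b*(b + 4)*(b - 3)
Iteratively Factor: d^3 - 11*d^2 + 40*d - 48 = (d - 4)*(d^2 - 7*d + 12) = (d - 4)^2*(d - 3)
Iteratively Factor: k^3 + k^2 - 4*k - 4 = (k - 2)*(k^2 + 3*k + 2) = (k - 2)*(k + 2)*(k + 1)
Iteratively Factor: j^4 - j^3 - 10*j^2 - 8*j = (j)*(j^3 - j^2 - 10*j - 8) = j*(j + 2)*(j^2 - 3*j - 4) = j*(j - 4)*(j + 2)*(j + 1)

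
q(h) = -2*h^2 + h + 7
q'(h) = 1 - 4*h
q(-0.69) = 5.36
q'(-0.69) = 3.76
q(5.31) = -44.08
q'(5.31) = -20.24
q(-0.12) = 6.85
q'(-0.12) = 1.48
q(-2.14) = -4.30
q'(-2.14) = 9.56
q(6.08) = -60.85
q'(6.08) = -23.32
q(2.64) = -4.30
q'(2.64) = -9.56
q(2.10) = 0.28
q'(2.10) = -7.40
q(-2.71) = -10.40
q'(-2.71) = 11.84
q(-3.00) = -14.00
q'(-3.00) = 13.00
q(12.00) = -269.00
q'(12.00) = -47.00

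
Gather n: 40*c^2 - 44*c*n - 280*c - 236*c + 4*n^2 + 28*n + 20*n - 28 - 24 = 40*c^2 - 516*c + 4*n^2 + n*(48 - 44*c) - 52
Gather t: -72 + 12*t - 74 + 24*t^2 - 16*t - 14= 24*t^2 - 4*t - 160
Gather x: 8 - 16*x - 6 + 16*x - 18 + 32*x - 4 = 32*x - 20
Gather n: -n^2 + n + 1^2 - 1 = -n^2 + n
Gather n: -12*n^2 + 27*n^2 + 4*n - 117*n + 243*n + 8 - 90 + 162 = 15*n^2 + 130*n + 80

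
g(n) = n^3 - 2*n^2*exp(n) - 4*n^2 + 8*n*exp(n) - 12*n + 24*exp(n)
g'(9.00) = -761530.89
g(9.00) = -534506.54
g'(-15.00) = 783.00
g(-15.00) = -4095.00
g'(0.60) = 45.65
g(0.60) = 42.74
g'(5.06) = 187.09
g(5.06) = 2058.09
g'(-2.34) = 24.27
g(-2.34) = -7.18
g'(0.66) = 49.36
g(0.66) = 45.59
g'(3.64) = 762.78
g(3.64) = 965.59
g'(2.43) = 326.02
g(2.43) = 320.85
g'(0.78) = 57.54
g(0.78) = 51.99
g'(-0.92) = 8.51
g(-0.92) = 12.83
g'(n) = -2*n^2*exp(n) + 3*n^2 + 4*n*exp(n) - 8*n + 32*exp(n) - 12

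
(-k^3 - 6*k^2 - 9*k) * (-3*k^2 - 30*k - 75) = 3*k^5 + 48*k^4 + 282*k^3 + 720*k^2 + 675*k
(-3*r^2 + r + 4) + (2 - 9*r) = -3*r^2 - 8*r + 6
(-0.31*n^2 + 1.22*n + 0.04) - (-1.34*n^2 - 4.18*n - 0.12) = 1.03*n^2 + 5.4*n + 0.16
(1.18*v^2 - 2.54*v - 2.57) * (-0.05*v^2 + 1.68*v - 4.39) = -0.059*v^4 + 2.1094*v^3 - 9.3189*v^2 + 6.833*v + 11.2823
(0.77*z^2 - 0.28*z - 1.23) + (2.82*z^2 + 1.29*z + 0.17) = 3.59*z^2 + 1.01*z - 1.06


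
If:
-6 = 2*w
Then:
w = -3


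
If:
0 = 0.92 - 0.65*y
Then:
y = 1.42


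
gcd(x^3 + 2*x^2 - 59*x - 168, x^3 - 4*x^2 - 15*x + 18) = x + 3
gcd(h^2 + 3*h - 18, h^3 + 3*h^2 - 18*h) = h^2 + 3*h - 18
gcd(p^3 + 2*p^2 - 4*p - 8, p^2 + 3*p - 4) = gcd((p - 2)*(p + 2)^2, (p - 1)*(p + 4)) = 1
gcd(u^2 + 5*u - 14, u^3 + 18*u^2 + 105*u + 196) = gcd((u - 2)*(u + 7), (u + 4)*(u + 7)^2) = u + 7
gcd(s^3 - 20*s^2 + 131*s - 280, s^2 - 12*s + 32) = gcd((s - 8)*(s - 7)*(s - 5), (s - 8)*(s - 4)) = s - 8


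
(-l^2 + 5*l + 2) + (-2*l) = -l^2 + 3*l + 2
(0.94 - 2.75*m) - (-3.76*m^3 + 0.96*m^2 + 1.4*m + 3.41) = 3.76*m^3 - 0.96*m^2 - 4.15*m - 2.47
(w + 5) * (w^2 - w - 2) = w^3 + 4*w^2 - 7*w - 10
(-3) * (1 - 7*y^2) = 21*y^2 - 3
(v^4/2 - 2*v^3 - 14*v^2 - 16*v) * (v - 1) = v^5/2 - 5*v^4/2 - 12*v^3 - 2*v^2 + 16*v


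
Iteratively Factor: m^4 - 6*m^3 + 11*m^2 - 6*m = (m - 3)*(m^3 - 3*m^2 + 2*m) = (m - 3)*(m - 2)*(m^2 - m) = m*(m - 3)*(m - 2)*(m - 1)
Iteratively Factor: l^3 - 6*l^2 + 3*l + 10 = (l - 5)*(l^2 - l - 2) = (l - 5)*(l - 2)*(l + 1)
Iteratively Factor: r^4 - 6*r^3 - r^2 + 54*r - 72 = (r + 3)*(r^3 - 9*r^2 + 26*r - 24) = (r - 2)*(r + 3)*(r^2 - 7*r + 12) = (r - 4)*(r - 2)*(r + 3)*(r - 3)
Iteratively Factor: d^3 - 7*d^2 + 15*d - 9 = (d - 3)*(d^2 - 4*d + 3) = (d - 3)*(d - 1)*(d - 3)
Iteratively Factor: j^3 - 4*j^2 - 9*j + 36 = (j - 3)*(j^2 - j - 12) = (j - 4)*(j - 3)*(j + 3)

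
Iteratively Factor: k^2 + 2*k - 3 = (k - 1)*(k + 3)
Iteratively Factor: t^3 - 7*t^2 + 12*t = (t - 3)*(t^2 - 4*t) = t*(t - 3)*(t - 4)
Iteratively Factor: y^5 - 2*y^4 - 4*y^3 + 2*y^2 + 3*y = (y + 1)*(y^4 - 3*y^3 - y^2 + 3*y) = (y + 1)^2*(y^3 - 4*y^2 + 3*y) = y*(y + 1)^2*(y^2 - 4*y + 3) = y*(y - 3)*(y + 1)^2*(y - 1)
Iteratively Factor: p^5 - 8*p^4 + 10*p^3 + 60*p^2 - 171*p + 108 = (p - 4)*(p^4 - 4*p^3 - 6*p^2 + 36*p - 27) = (p - 4)*(p + 3)*(p^3 - 7*p^2 + 15*p - 9) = (p - 4)*(p - 3)*(p + 3)*(p^2 - 4*p + 3) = (p - 4)*(p - 3)*(p - 1)*(p + 3)*(p - 3)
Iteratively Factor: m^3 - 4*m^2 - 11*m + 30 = (m + 3)*(m^2 - 7*m + 10) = (m - 2)*(m + 3)*(m - 5)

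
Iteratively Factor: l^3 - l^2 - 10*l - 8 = (l - 4)*(l^2 + 3*l + 2) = (l - 4)*(l + 1)*(l + 2)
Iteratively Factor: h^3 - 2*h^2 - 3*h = (h - 3)*(h^2 + h) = h*(h - 3)*(h + 1)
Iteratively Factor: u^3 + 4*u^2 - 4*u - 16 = (u - 2)*(u^2 + 6*u + 8) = (u - 2)*(u + 2)*(u + 4)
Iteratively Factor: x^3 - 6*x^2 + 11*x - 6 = (x - 1)*(x^2 - 5*x + 6) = (x - 3)*(x - 1)*(x - 2)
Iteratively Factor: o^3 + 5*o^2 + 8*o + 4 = (o + 2)*(o^2 + 3*o + 2) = (o + 1)*(o + 2)*(o + 2)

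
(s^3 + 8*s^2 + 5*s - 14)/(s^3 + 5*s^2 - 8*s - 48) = (s^3 + 8*s^2 + 5*s - 14)/(s^3 + 5*s^2 - 8*s - 48)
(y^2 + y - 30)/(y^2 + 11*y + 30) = (y - 5)/(y + 5)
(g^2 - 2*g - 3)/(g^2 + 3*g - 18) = (g + 1)/(g + 6)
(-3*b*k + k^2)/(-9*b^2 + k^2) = k/(3*b + k)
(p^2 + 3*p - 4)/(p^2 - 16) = (p - 1)/(p - 4)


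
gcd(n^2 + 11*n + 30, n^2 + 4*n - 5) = n + 5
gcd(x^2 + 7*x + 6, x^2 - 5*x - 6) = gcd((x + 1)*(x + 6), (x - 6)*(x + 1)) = x + 1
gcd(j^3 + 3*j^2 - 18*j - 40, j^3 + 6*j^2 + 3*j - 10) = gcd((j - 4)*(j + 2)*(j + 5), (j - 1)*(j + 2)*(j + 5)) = j^2 + 7*j + 10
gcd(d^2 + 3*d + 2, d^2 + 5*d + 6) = d + 2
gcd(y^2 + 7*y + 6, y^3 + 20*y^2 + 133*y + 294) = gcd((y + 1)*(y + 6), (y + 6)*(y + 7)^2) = y + 6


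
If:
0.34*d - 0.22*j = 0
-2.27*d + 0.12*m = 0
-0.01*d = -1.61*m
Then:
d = 0.00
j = 0.00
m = 0.00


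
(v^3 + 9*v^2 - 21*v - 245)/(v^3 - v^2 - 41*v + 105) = (v + 7)/(v - 3)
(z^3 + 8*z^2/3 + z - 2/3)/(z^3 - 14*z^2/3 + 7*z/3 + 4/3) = (3*z^3 + 8*z^2 + 3*z - 2)/(3*z^3 - 14*z^2 + 7*z + 4)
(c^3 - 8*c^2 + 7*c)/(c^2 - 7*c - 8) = c*(-c^2 + 8*c - 7)/(-c^2 + 7*c + 8)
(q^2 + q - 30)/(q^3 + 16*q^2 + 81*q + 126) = (q - 5)/(q^2 + 10*q + 21)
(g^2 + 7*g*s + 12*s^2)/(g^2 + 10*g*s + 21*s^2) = (g + 4*s)/(g + 7*s)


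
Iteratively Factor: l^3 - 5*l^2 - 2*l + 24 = (l + 2)*(l^2 - 7*l + 12) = (l - 3)*(l + 2)*(l - 4)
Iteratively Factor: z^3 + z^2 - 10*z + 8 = (z - 2)*(z^2 + 3*z - 4) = (z - 2)*(z - 1)*(z + 4)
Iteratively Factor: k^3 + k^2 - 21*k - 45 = (k + 3)*(k^2 - 2*k - 15) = (k - 5)*(k + 3)*(k + 3)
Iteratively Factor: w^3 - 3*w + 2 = (w + 2)*(w^2 - 2*w + 1) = (w - 1)*(w + 2)*(w - 1)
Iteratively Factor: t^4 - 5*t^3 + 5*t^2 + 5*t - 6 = (t - 2)*(t^3 - 3*t^2 - t + 3) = (t - 2)*(t + 1)*(t^2 - 4*t + 3) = (t - 3)*(t - 2)*(t + 1)*(t - 1)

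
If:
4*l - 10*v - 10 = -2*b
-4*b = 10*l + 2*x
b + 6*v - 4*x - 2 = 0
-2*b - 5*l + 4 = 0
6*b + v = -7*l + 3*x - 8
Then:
No Solution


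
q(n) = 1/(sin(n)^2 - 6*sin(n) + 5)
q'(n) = (-2*sin(n)*cos(n) + 6*cos(n))/(sin(n)^2 - 6*sin(n) + 5)^2 = 2*(3 - sin(n))*cos(n)/(sin(n)^2 - 6*sin(n) + 5)^2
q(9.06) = 0.33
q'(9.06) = -0.55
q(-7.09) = 0.10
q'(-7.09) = 0.05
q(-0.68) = 0.11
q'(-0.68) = 0.07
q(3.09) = 0.21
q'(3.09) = -0.27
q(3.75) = 0.11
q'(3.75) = -0.08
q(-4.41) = 5.45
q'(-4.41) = -36.16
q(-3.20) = 0.21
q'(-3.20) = -0.27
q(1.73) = 19.71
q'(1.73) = -247.82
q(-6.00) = 0.29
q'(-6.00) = 0.45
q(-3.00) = 0.17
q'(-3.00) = -0.18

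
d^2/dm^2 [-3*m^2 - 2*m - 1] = -6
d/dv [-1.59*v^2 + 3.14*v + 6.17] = 3.14 - 3.18*v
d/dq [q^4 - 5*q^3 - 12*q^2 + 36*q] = 4*q^3 - 15*q^2 - 24*q + 36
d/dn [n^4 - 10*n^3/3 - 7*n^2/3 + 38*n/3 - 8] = 4*n^3 - 10*n^2 - 14*n/3 + 38/3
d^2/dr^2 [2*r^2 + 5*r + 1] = 4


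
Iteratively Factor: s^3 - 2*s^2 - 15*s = (s)*(s^2 - 2*s - 15) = s*(s + 3)*(s - 5)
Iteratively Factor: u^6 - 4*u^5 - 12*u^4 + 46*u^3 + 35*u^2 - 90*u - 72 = (u + 1)*(u^5 - 5*u^4 - 7*u^3 + 53*u^2 - 18*u - 72) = (u + 1)^2*(u^4 - 6*u^3 - u^2 + 54*u - 72) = (u - 3)*(u + 1)^2*(u^3 - 3*u^2 - 10*u + 24) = (u - 3)*(u + 1)^2*(u + 3)*(u^2 - 6*u + 8) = (u - 4)*(u - 3)*(u + 1)^2*(u + 3)*(u - 2)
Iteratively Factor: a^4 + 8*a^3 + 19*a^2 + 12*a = (a + 4)*(a^3 + 4*a^2 + 3*a) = (a + 3)*(a + 4)*(a^2 + a) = (a + 1)*(a + 3)*(a + 4)*(a)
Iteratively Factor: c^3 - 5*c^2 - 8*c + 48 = (c - 4)*(c^2 - c - 12) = (c - 4)*(c + 3)*(c - 4)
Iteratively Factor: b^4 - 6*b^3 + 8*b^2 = (b)*(b^3 - 6*b^2 + 8*b) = b*(b - 2)*(b^2 - 4*b) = b*(b - 4)*(b - 2)*(b)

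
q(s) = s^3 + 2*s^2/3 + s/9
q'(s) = 3*s^2 + 4*s/3 + 1/9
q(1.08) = 2.16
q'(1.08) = 5.05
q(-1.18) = -0.85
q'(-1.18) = 2.71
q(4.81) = 127.24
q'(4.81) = 75.93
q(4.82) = 128.00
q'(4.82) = 76.23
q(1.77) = 7.83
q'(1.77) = 11.87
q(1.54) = 5.40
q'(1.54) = 9.28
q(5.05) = 146.35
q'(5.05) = 83.35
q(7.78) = 512.13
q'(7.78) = 192.07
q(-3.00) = -21.33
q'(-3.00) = 23.11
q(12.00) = 1825.33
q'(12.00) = 448.11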